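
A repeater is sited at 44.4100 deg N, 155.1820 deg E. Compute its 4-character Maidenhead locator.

Shift to the Maidenhead origin (180°W, 90°S): lon 335.18, lat 134.41.
Field: 335.18/20 → 16 → Q, 134.41/10 → 13 → N; chars QN.
Square: 15.18/2 → 7, 4.41/1 → 4; chars 74.

QN74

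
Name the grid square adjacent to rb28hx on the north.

Latitude subsquare x = 23; +1 → 24, wraps to 0 = a, carry into square.
Latitude square 8; +1 → 9.
The longitude characters are unchanged.

RB29ha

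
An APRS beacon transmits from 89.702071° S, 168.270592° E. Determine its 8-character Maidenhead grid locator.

Shift to the Maidenhead origin (180°W, 90°S): lon 348.27059, lat 0.29793.
Field: 348.27059/20 → 17 → R, 0.29793/10 → 0 → A; chars RA.
Square: 8.27059/2 → 4, 0.29793/1 → 0; chars 40.
Subsquare: 0.27059/0.0833333 → 3 → d, 0.29793/0.0416667 → 7 → h; chars dh.
Extended square: 0.02059/0.00833333 → 2, 0.00626/0.00416667 → 1; chars 21.

RA40dh21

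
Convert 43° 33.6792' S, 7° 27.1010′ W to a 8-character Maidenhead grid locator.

Add 180° to longitude and 90° to latitude: 172.54832, 46.43868.
Field: lon ⌊172.54832/20⌋ = 8 → I; lat ⌊46.43868/10⌋ = 4 → E.
Square: lon ⌊12.54832/2⌋ = 6; lat ⌊6.43868/1⌋ = 6.
Subsquare: lon ⌊0.54832/0.0833333⌋ = 6 → g; lat ⌊0.43868/0.0416667⌋ = 10 → k.
Extended square: lon ⌊0.04832/0.00833333⌋ = 5; lat ⌊0.02201/0.00416667⌋ = 5.

IE66gk55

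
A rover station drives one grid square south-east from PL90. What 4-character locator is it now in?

QK09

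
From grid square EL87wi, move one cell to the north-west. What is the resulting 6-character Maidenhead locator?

Longitude subsquare w = 22; −1 → 21 = v.
Latitude subsquare i = 8; +1 → 9 = j.

EL87vj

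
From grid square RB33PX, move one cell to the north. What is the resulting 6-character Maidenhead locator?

RB34pa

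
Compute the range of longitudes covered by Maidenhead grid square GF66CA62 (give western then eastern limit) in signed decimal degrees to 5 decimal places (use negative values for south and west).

Field G=6, F=5: +6·20° lon, +5·10° lat → SW at lon -60°, lat -40°.
Square 6, 6: +6·2° lon, +6·1° lat → SW at lon -48°, lat -34°.
Subsquare c=2, a=0: +2·0.0833333° lon, +0·0.0416667° lat → SW at lon -47.8333°, lat -34°.
Extended square 6, 2: +6·0.00833333° lon, +2·0.00416667° lat → SW at lon -47.7833°, lat -33.9917°.
Cell spans 0.00833333° lon × 0.00416667° lat.
west -47.78333, east -47.77500.

-47.78333, -47.77500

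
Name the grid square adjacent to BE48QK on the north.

BE48ql

Latitude subsquare k = 10; +1 → 11 = l.
The longitude characters are unchanged.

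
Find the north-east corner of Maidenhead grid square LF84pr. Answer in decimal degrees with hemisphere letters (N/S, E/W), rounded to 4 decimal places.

Field L=11, F=5: +11·20° lon, +5·10° lat → SW at lon 40°, lat -40°.
Square 8, 4: +8·2° lon, +4·1° lat → SW at lon 56°, lat -36°.
Subsquare p=15, r=17: +15·0.0833333° lon, +17·0.0416667° lat → SW at lon 57.25°, lat -35.2917°.
Cell spans 0.0833333° lon × 0.0416667° lat. NE corner is SW corner plus one full cell.
latitude 35.2500° S, longitude 57.3333° E.

35.2500° S, 57.3333° E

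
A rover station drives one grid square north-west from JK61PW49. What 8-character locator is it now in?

JK61px30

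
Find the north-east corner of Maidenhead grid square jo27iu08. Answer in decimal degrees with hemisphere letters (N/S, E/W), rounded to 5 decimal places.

57.87083° N, 4.67500° E

Field J=9, O=14: +9·20° lon, +14·10° lat → SW at lon 0°, lat 50°.
Square 2, 7: +2·2° lon, +7·1° lat → SW at lon 4°, lat 57°.
Subsquare i=8, u=20: +8·0.0833333° lon, +20·0.0416667° lat → SW at lon 4.66667°, lat 57.8333°.
Extended square 0, 8: +0·0.00833333° lon, +8·0.00416667° lat → SW at lon 4.66667°, lat 57.8667°.
Cell spans 0.00833333° lon × 0.00416667° lat. NE corner is SW corner plus one full cell.
latitude 57.87083° N, longitude 4.67500° E.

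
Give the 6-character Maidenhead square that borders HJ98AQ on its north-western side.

Longitude subsquare a = 0; −1 → -1, wraps to 23 = x, carry into square.
Longitude square 9; −1 → 8.
Latitude subsquare q = 16; +1 → 17 = r.

HJ88xr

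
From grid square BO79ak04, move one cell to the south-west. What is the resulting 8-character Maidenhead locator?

BO69xk93

Longitude extended square 0; −1 → -1, wraps to 9, carry into subsquare.
Longitude subsquare a = 0; −1 → -1, wraps to 23 = x, carry into square.
Longitude square 7; −1 → 6.
Latitude extended square 4; −1 → 3.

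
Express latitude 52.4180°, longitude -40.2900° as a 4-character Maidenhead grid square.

Shift to the Maidenhead origin (180°W, 90°S): lon 139.71, lat 142.42.
Field (20°×10°, letters A–R): 139.71/20 → 6 → G, 142.42/10 → 14 → O; chars GO.
Square (2°×1°, digits 0–9): 19.71/2 → 9, 2.42/1 → 2; chars 92.

GO92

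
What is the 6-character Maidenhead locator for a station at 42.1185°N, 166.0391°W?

Offset from 180°W / 90°S: lon 13.9609°, lat 132.1185°.
Field: 13.9609/20 → 0 → A, 132.1185/10 → 13 → N; chars AN.
Square: 13.9609/2 → 6, 2.1185/1 → 2; chars 62.
Subsquare: 1.9609/0.0833333 → 23 → x, 0.1185/0.0416667 → 2 → c; chars xc.

AN62xc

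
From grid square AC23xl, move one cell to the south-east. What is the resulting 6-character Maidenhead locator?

AC33ak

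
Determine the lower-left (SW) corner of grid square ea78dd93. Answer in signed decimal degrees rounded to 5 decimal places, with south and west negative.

-81.86250, -85.67500

Field E=4, A=0: +4·20° lon, +0·10° lat → SW at lon -100°, lat -90°.
Square 7, 8: +7·2° lon, +8·1° lat → SW at lon -86°, lat -82°.
Subsquare d=3, d=3: +3·0.0833333° lon, +3·0.0416667° lat → SW at lon -85.75°, lat -81.875°.
Extended square 9, 3: +9·0.00833333° lon, +3·0.00416667° lat → SW at lon -85.675°, lat -81.8625°.
latitude -81.86250, longitude -85.67500.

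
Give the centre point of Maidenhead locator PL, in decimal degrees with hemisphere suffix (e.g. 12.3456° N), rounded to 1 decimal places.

Field P=15, L=11: +15·20° lon, +11·10° lat → SW at lon 120°, lat 20°.
Cell spans 20° lon × 10° lat. Centre is SW corner plus half of each.
latitude 25.0° N, longitude 130.0° E.

25.0° N, 130.0° E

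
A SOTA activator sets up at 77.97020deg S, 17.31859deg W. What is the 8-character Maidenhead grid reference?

IB12ia17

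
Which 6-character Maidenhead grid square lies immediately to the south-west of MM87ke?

MM87jd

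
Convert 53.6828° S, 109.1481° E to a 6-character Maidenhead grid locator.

OD46nh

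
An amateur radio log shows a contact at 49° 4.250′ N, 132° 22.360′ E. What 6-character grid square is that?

Offset from 180°W / 90°S: lon 312.3727°, lat 139.0708°.
Field: lon ⌊312.3727/20⌋ = 15 → P; lat ⌊139.0708/10⌋ = 13 → N.
Square: lon ⌊12.3727/2⌋ = 6; lat ⌊9.0708/1⌋ = 9.
Subsquare: lon ⌊0.3727/0.0833333⌋ = 4 → e; lat ⌊0.0708/0.0416667⌋ = 1 → b.

PN69eb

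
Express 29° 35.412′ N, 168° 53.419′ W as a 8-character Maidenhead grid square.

AL59no31

Offset from 180°W / 90°S: lon 11.10968°, lat 119.59020°.
Field: lon ⌊11.10968/20⌋ = 0 → A; lat ⌊119.59020/10⌋ = 11 → L.
Square: lon ⌊11.10968/2⌋ = 5; lat ⌊9.59020/1⌋ = 9.
Subsquare: lon ⌊1.10968/0.0833333⌋ = 13 → n; lat ⌊0.59020/0.0416667⌋ = 14 → o.
Extended square: lon ⌊0.02635/0.00833333⌋ = 3; lat ⌊0.00687/0.00416667⌋ = 1.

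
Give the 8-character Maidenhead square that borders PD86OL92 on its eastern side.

PD86pl02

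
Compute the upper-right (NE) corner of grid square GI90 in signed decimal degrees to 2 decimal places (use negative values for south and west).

-9.00, -40.00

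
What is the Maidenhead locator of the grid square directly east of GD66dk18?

Longitude extended square 1; +1 → 2.
The latitude characters are unchanged.

GD66dk28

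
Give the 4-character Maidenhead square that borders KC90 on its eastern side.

Longitude square 9; +1 → 10, wraps to 0, carry into field.
Longitude field K = 10; +1 → 11 = L.
The latitude characters are unchanged.

LC00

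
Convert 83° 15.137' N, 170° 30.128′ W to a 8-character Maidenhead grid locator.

Offset from 180°W / 90°S: lon 9.49787°, lat 173.25228°.
Field: 9.49787/20 → 0 → A, 173.25228/10 → 17 → R; chars AR.
Square: 9.49787/2 → 4, 3.25228/1 → 3; chars 43.
Subsquare: 1.49787/0.0833333 → 17 → r, 0.25228/0.0416667 → 6 → g; chars rg.
Extended square: 0.08120/0.00833333 → 9, 0.00228/0.00416667 → 0; chars 90.

AR43rg90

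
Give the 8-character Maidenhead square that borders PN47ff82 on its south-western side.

PN47ff71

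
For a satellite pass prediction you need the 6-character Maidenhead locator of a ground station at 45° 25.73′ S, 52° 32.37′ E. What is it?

Offset from 180°W / 90°S: lon 232.5395°, lat 44.5712°.
Field: lon ⌊232.5395/20⌋ = 11 → L; lat ⌊44.5712/10⌋ = 4 → E.
Square: lon ⌊12.5395/2⌋ = 6; lat ⌊4.5712/1⌋ = 4.
Subsquare: lon ⌊0.5395/0.0833333⌋ = 6 → g; lat ⌊0.5712/0.0416667⌋ = 13 → n.

LE64gn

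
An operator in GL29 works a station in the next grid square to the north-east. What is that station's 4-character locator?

Longitude square 2; +1 → 3.
Latitude square 9; +1 → 10, wraps to 0, carry into field.
Latitude field L = 11; +1 → 12 = M.

GM30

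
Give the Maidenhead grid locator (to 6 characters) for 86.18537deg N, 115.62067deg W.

DR26ee

Shift to the Maidenhead origin (180°W, 90°S): lon 64.3793, lat 176.1854.
Field (20°×10°, letters A–R): 64.3793/20 → 3 → D, 176.1854/10 → 17 → R; chars DR.
Square (2°×1°, digits 0–9): 4.3793/2 → 2, 6.1854/1 → 6; chars 26.
Subsquare (5′×2.5′, letters a–x): 0.3793/0.0833333 → 4 → e, 0.1854/0.0416667 → 4 → e; chars ee.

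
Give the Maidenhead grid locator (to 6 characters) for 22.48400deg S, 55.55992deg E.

Shift to the Maidenhead origin (180°W, 90°S): lon 235.5599, lat 67.5160.
Field: lon ⌊235.5599/20⌋ = 11 → L; lat ⌊67.5160/10⌋ = 6 → G.
Square: lon ⌊15.5599/2⌋ = 7; lat ⌊7.5160/1⌋ = 7.
Subsquare: lon ⌊1.5599/0.0833333⌋ = 18 → s; lat ⌊0.5160/0.0416667⌋ = 12 → m.

LG77sm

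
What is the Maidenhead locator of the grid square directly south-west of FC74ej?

Longitude subsquare e = 4; −1 → 3 = d.
Latitude subsquare j = 9; −1 → 8 = i.

FC74di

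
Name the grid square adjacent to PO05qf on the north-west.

PO05pg

Longitude subsquare q = 16; −1 → 15 = p.
Latitude subsquare f = 5; +1 → 6 = g.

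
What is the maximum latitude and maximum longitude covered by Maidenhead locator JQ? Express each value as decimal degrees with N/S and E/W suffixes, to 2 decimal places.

80.00° N, 20.00° E

Field J=9, Q=16: +9·20° lon, +16·10° lat → SW at lon 0°, lat 70°.
Cell spans 20° lon × 10° lat. NE corner is SW corner plus one full cell.
latitude 80.00° N, longitude 20.00° E.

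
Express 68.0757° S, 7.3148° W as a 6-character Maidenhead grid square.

Add 180° to longitude and 90° to latitude: 172.6852, 21.9243.
Field: 172.6852/20 → 8 → I, 21.9243/10 → 2 → C; chars IC.
Square: 12.6852/2 → 6, 1.9243/1 → 1; chars 61.
Subsquare: 0.6852/0.0833333 → 8 → i, 0.9243/0.0416667 → 22 → w; chars iw.

IC61iw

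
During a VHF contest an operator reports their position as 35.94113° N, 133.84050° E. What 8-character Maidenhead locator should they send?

PM65ww05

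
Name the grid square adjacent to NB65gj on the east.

NB65hj

Longitude subsquare g = 6; +1 → 7 = h.
The latitude characters are unchanged.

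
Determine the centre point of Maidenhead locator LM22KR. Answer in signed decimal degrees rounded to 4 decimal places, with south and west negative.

32.7292, 44.8750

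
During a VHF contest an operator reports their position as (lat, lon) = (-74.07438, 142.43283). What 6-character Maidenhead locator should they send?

QB15fw

Add 180° to longitude and 90° to latitude: 322.4328, 15.9256.
Field: lon ⌊322.4328/20⌋ = 16 → Q; lat ⌊15.9256/10⌋ = 1 → B.
Square: lon ⌊2.4328/2⌋ = 1; lat ⌊5.9256/1⌋ = 5.
Subsquare: lon ⌊0.4328/0.0833333⌋ = 5 → f; lat ⌊0.9256/0.0416667⌋ = 22 → w.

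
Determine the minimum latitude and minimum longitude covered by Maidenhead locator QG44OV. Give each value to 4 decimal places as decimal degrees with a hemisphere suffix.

25.1250° S, 149.1667° E

Field Q=16, G=6: +16·20° lon, +6·10° lat → SW at lon 140°, lat -30°.
Square 4, 4: +4·2° lon, +4·1° lat → SW at lon 148°, lat -26°.
Subsquare o=14, v=21: +14·0.0833333° lon, +21·0.0416667° lat → SW at lon 149.167°, lat -25.125°.
latitude 25.1250° S, longitude 149.1667° E.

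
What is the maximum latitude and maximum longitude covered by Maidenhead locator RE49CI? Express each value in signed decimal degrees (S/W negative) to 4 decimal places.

Field R=17, E=4: +17·20° lon, +4·10° lat → SW at lon 160°, lat -50°.
Square 4, 9: +4·2° lon, +9·1° lat → SW at lon 168°, lat -41°.
Subsquare c=2, i=8: +2·0.0833333° lon, +8·0.0416667° lat → SW at lon 168.167°, lat -40.6667°.
Cell spans 0.0833333° lon × 0.0416667° lat. NE corner is SW corner plus one full cell.
latitude -40.6250, longitude 168.2500.

-40.6250, 168.2500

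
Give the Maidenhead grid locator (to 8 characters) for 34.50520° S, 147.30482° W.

Add 180° to longitude and 90° to latitude: 32.69518, 55.49480.
Field (20°×10°, letters A–R): lon ⌊32.69518/20⌋ = 1 → B; lat ⌊55.49480/10⌋ = 5 → F.
Square (2°×1°, digits 0–9): lon ⌊12.69518/2⌋ = 6; lat ⌊5.49480/1⌋ = 5.
Subsquare (5′×2.5′, letters a–x): lon ⌊0.69518/0.0833333⌋ = 8 → i; lat ⌊0.49480/0.0416667⌋ = 11 → l.
Extended square (30″×15″, digits 0–9): lon ⌊0.02851/0.00833333⌋ = 3; lat ⌊0.03647/0.00416667⌋ = 8.

BF65il38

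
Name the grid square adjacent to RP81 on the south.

RP80

Latitude square 1; −1 → 0.
The longitude characters are unchanged.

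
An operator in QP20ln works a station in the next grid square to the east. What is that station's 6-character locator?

Longitude subsquare l = 11; +1 → 12 = m.
The latitude characters are unchanged.

QP20mn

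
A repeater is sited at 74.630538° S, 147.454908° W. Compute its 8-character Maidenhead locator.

BB65gi58

Shift to the Maidenhead origin (180°W, 90°S): lon 32.54509, lat 15.36946.
Field: 32.54509/20 → 1 → B, 15.36946/10 → 1 → B; chars BB.
Square: 12.54509/2 → 6, 5.36946/1 → 5; chars 65.
Subsquare: 0.54509/0.0833333 → 6 → g, 0.36946/0.0416667 → 8 → i; chars gi.
Extended square: 0.04509/0.00833333 → 5, 0.03613/0.00416667 → 8; chars 58.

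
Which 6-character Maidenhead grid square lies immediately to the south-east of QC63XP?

QC73ao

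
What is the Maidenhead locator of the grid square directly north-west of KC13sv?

Longitude subsquare s = 18; −1 → 17 = r.
Latitude subsquare v = 21; +1 → 22 = w.

KC13rw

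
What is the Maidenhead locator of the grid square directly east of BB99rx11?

Longitude extended square 1; +1 → 2.
The latitude characters are unchanged.

BB99rx21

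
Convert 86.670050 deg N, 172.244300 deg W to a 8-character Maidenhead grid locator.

Offset from 180°W / 90°S: lon 7.75570°, lat 176.67005°.
Field (20°×10°, letters A–R): lon ⌊7.75570/20⌋ = 0 → A; lat ⌊176.67005/10⌋ = 17 → R.
Square (2°×1°, digits 0–9): lon ⌊7.75570/2⌋ = 3; lat ⌊6.67005/1⌋ = 6.
Subsquare (5′×2.5′, letters a–x): lon ⌊1.75570/0.0833333⌋ = 21 → v; lat ⌊0.67005/0.0416667⌋ = 16 → q.
Extended square (30″×15″, digits 0–9): lon ⌊0.00570/0.00833333⌋ = 0; lat ⌊0.00338/0.00416667⌋ = 0.

AR36vq00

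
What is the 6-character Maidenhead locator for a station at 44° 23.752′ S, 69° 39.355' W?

Add 180° to longitude and 90° to latitude: 110.3441, 45.6041.
Field: 110.3441/20 → 5 → F, 45.6041/10 → 4 → E; chars FE.
Square: 10.3441/2 → 5, 5.6041/1 → 5; chars 55.
Subsquare: 0.3441/0.0833333 → 4 → e, 0.6041/0.0416667 → 14 → o; chars eo.

FE55eo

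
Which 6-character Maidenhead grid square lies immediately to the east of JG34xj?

JG44aj

Longitude subsquare x = 23; +1 → 24, wraps to 0 = a, carry into square.
Longitude square 3; +1 → 4.
The latitude characters are unchanged.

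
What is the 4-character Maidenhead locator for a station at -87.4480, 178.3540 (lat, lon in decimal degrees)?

Shift to the Maidenhead origin (180°W, 90°S): lon 358.35, lat 2.55.
Field (20°×10°, letters A–R): 358.35/20 → 17 → R, 2.55/10 → 0 → A; chars RA.
Square (2°×1°, digits 0–9): 18.35/2 → 9, 2.55/1 → 2; chars 92.

RA92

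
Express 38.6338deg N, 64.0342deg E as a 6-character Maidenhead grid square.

MM28ap

Shift to the Maidenhead origin (180°W, 90°S): lon 244.0342, lat 128.6338.
Field (20°×10°, letters A–R): 244.0342/20 → 12 → M, 128.6338/10 → 12 → M; chars MM.
Square (2°×1°, digits 0–9): 4.0342/2 → 2, 8.6338/1 → 8; chars 28.
Subsquare (5′×2.5′, letters a–x): 0.0342/0.0833333 → 0 → a, 0.6338/0.0416667 → 15 → p; chars ap.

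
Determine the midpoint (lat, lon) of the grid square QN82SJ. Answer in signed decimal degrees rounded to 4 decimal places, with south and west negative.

42.3958, 157.5417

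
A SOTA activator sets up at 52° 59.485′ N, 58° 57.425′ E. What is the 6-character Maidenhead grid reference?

LO92lx

Add 180° to longitude and 90° to latitude: 238.9571, 142.9914.
Field: 238.9571/20 → 11 → L, 142.9914/10 → 14 → O; chars LO.
Square: 18.9571/2 → 9, 2.9914/1 → 2; chars 92.
Subsquare: 0.9571/0.0833333 → 11 → l, 0.9914/0.0416667 → 23 → x; chars lx.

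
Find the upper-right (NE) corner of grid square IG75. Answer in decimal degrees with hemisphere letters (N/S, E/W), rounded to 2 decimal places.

24.00° S, 4.00° W

Field I=8, G=6: +8·20° lon, +6·10° lat → SW at lon -20°, lat -30°.
Square 7, 5: +7·2° lon, +5·1° lat → SW at lon -6°, lat -25°.
Cell spans 2° lon × 1° lat. NE corner is SW corner plus one full cell.
latitude 24.00° S, longitude 4.00° W.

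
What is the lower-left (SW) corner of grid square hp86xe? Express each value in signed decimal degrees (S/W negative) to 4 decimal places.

66.1667, -22.0833

Field H=7, P=15: +7·20° lon, +15·10° lat → SW at lon -40°, lat 60°.
Square 8, 6: +8·2° lon, +6·1° lat → SW at lon -24°, lat 66°.
Subsquare x=23, e=4: +23·0.0833333° lon, +4·0.0416667° lat → SW at lon -22.0833°, lat 66.1667°.
latitude 66.1667, longitude -22.0833.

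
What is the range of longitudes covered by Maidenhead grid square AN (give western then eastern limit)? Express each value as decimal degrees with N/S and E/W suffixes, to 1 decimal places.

Field A=0, N=13: +0·20° lon, +13·10° lat → SW at lon -180°, lat 40°.
Cell spans 20° lon × 10° lat.
west 180.0° W, east 160.0° W.

180.0° W, 160.0° W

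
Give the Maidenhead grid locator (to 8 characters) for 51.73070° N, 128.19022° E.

PO41cr25

Shift to the Maidenhead origin (180°W, 90°S): lon 308.19022, lat 141.73070.
Field: lon ⌊308.19022/20⌋ = 15 → P; lat ⌊141.73070/10⌋ = 14 → O.
Square: lon ⌊8.19022/2⌋ = 4; lat ⌊1.73070/1⌋ = 1.
Subsquare: lon ⌊0.19022/0.0833333⌋ = 2 → c; lat ⌊0.73070/0.0416667⌋ = 17 → r.
Extended square: lon ⌊0.02355/0.00833333⌋ = 2; lat ⌊0.02237/0.00416667⌋ = 5.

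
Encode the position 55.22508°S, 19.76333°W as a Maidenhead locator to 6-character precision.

ID04cs

Offset from 180°W / 90°S: lon 160.2367°, lat 34.7749°.
Field: 160.2367/20 → 8 → I, 34.7749/10 → 3 → D; chars ID.
Square: 0.2367/2 → 0, 4.7749/1 → 4; chars 04.
Subsquare: 0.2367/0.0833333 → 2 → c, 0.7749/0.0416667 → 18 → s; chars cs.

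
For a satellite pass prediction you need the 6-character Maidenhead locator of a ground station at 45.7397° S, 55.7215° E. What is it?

Shift to the Maidenhead origin (180°W, 90°S): lon 235.7215, lat 44.2603.
Field: 235.7215/20 → 11 → L, 44.2603/10 → 4 → E; chars LE.
Square: 15.7215/2 → 7, 4.2603/1 → 4; chars 74.
Subsquare: 1.7215/0.0833333 → 20 → u, 0.2603/0.0416667 → 6 → g; chars ug.

LE74ug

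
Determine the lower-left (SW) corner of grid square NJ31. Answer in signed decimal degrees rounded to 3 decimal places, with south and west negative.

1.000, 86.000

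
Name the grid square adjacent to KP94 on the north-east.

LP05

Longitude square 9; +1 → 10, wraps to 0, carry into field.
Longitude field K = 10; +1 → 11 = L.
Latitude square 4; +1 → 5.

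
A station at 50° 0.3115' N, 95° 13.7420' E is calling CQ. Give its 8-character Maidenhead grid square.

NO70oa71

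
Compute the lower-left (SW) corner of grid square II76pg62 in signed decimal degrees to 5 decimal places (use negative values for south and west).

-3.74167, -4.70000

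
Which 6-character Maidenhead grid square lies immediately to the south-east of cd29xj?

Longitude subsquare x = 23; +1 → 24, wraps to 0 = a, carry into square.
Longitude square 2; +1 → 3.
Latitude subsquare j = 9; −1 → 8 = i.

CD39ai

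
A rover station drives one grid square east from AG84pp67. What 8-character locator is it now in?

AG84pp77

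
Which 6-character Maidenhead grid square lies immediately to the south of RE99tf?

RE99te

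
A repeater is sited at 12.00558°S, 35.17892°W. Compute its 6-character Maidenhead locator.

HH27jx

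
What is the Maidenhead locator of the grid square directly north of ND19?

Latitude square 9; +1 → 10, wraps to 0, carry into field.
Latitude field D = 3; +1 → 4 = E.
The longitude characters are unchanged.

NE10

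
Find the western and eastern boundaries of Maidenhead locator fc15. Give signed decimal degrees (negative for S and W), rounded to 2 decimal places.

-78.00, -76.00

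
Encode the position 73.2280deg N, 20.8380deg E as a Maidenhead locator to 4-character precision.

KQ03

Add 180° to longitude and 90° to latitude: 200.84, 163.23.
Field: lon ⌊200.84/20⌋ = 10 → K; lat ⌊163.23/10⌋ = 16 → Q.
Square: lon ⌊0.84/2⌋ = 0; lat ⌊3.23/1⌋ = 3.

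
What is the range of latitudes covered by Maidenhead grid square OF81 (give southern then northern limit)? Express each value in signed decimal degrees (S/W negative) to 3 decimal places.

-39.000, -38.000

Field O=14, F=5: +14·20° lon, +5·10° lat → SW at lon 100°, lat -40°.
Square 8, 1: +8·2° lon, +1·1° lat → SW at lon 116°, lat -39°.
Cell spans 2° lon × 1° lat.
south -39.000, north -38.000.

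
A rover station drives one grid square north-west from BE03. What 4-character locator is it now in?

Longitude square 0; −1 → -1, wraps to 9, carry into field.
Longitude field B = 1; −1 → 0 = A.
Latitude square 3; +1 → 4.

AE94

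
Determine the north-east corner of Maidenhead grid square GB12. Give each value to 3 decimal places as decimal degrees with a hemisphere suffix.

77.000° S, 56.000° W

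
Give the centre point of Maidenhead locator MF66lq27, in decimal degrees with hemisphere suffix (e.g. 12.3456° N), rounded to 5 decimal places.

33.30208° S, 72.93750° E

Field M=12, F=5: +12·20° lon, +5·10° lat → SW at lon 60°, lat -40°.
Square 6, 6: +6·2° lon, +6·1° lat → SW at lon 72°, lat -34°.
Subsquare l=11, q=16: +11·0.0833333° lon, +16·0.0416667° lat → SW at lon 72.9167°, lat -33.3333°.
Extended square 2, 7: +2·0.00833333° lon, +7·0.00416667° lat → SW at lon 72.9333°, lat -33.3042°.
Cell spans 0.00833333° lon × 0.00416667° lat. Centre is SW corner plus half of each.
latitude 33.30208° S, longitude 72.93750° E.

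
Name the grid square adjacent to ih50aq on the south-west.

IH40xp

Longitude subsquare a = 0; −1 → -1, wraps to 23 = x, carry into square.
Longitude square 5; −1 → 4.
Latitude subsquare q = 16; −1 → 15 = p.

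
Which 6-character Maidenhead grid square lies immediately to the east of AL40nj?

Longitude subsquare n = 13; +1 → 14 = o.
The latitude characters are unchanged.

AL40oj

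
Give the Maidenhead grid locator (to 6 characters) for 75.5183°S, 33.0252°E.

Shift to the Maidenhead origin (180°W, 90°S): lon 213.0252, lat 14.4817.
Field: 213.0252/20 → 10 → K, 14.4817/10 → 1 → B; chars KB.
Square: 13.0252/2 → 6, 4.4817/1 → 4; chars 64.
Subsquare: 1.0252/0.0833333 → 12 → m, 0.4817/0.0416667 → 11 → l; chars ml.

KB64ml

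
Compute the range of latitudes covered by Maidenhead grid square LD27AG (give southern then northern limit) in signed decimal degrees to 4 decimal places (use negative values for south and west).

Field L=11, D=3: +11·20° lon, +3·10° lat → SW at lon 40°, lat -60°.
Square 2, 7: +2·2° lon, +7·1° lat → SW at lon 44°, lat -53°.
Subsquare a=0, g=6: +0·0.0833333° lon, +6·0.0416667° lat → SW at lon 44°, lat -52.75°.
Cell spans 0.0833333° lon × 0.0416667° lat.
south -52.7500, north -52.7083.

-52.7500, -52.7083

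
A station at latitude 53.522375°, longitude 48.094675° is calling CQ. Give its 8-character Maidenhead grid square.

LO43bm15

Add 180° to longitude and 90° to latitude: 228.09467, 143.52238.
Field: lon ⌊228.09467/20⌋ = 11 → L; lat ⌊143.52238/10⌋ = 14 → O.
Square: lon ⌊8.09467/2⌋ = 4; lat ⌊3.52238/1⌋ = 3.
Subsquare: lon ⌊0.09467/0.0833333⌋ = 1 → b; lat ⌊0.52238/0.0416667⌋ = 12 → m.
Extended square: lon ⌊0.01134/0.00833333⌋ = 1; lat ⌊0.02238/0.00416667⌋ = 5.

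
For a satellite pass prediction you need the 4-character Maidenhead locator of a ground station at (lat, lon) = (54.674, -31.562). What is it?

HO44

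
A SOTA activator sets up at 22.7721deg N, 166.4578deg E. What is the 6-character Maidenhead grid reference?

Shift to the Maidenhead origin (180°W, 90°S): lon 346.4578, lat 112.7721.
Field: 346.4578/20 → 17 → R, 112.7721/10 → 11 → L; chars RL.
Square: 6.4578/2 → 3, 2.7721/1 → 2; chars 32.
Subsquare: 0.4578/0.0833333 → 5 → f, 0.7721/0.0416667 → 18 → s; chars fs.

RL32fs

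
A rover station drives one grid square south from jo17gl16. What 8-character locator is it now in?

JO17gl15

Latitude extended square 6; −1 → 5.
The longitude characters are unchanged.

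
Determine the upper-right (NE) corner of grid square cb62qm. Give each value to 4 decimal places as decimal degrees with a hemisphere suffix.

77.4583° S, 126.5833° W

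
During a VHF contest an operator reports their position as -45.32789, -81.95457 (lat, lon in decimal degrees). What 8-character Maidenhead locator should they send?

Shift to the Maidenhead origin (180°W, 90°S): lon 98.04543, lat 44.67211.
Field: 98.04543/20 → 4 → E, 44.67211/10 → 4 → E; chars EE.
Square: 18.04543/2 → 9, 4.67211/1 → 4; chars 94.
Subsquare: 0.04543/0.0833333 → 0 → a, 0.67211/0.0416667 → 16 → q; chars aq.
Extended square: 0.04543/0.00833333 → 5, 0.00544/0.00416667 → 1; chars 51.

EE94aq51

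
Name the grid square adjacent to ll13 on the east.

Longitude square 1; +1 → 2.
The latitude characters are unchanged.

LL23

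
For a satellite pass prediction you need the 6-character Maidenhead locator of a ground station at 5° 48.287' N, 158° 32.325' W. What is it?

Shift to the Maidenhead origin (180°W, 90°S): lon 21.4613, lat 95.8048.
Field: lon ⌊21.4613/20⌋ = 1 → B; lat ⌊95.8048/10⌋ = 9 → J.
Square: lon ⌊1.4613/2⌋ = 0; lat ⌊5.8048/1⌋ = 5.
Subsquare: lon ⌊1.4613/0.0833333⌋ = 17 → r; lat ⌊0.8048/0.0416667⌋ = 19 → t.

BJ05rt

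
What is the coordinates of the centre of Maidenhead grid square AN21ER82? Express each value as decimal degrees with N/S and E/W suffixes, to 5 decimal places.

41.71875° N, 175.59583° W

Field A=0, N=13: +0·20° lon, +13·10° lat → SW at lon -180°, lat 40°.
Square 2, 1: +2·2° lon, +1·1° lat → SW at lon -176°, lat 41°.
Subsquare e=4, r=17: +4·0.0833333° lon, +17·0.0416667° lat → SW at lon -175.667°, lat 41.7083°.
Extended square 8, 2: +8·0.00833333° lon, +2·0.00416667° lat → SW at lon -175.6°, lat 41.7167°.
Cell spans 0.00833333° lon × 0.00416667° lat. Centre is SW corner plus half of each.
latitude 41.71875° N, longitude 175.59583° W.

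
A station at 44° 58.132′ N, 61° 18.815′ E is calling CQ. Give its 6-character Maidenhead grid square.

Offset from 180°W / 90°S: lon 241.3136°, lat 134.9689°.
Field (20°×10°, letters A–R): lon ⌊241.3136/20⌋ = 12 → M; lat ⌊134.9689/10⌋ = 13 → N.
Square (2°×1°, digits 0–9): lon ⌊1.3136/2⌋ = 0; lat ⌊4.9689/1⌋ = 4.
Subsquare (5′×2.5′, letters a–x): lon ⌊1.3136/0.0833333⌋ = 15 → p; lat ⌊0.9689/0.0416667⌋ = 23 → x.

MN04px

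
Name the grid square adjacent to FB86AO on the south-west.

FB76xn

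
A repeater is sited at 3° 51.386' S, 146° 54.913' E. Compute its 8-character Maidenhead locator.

Offset from 180°W / 90°S: lon 326.91522°, lat 86.14357°.
Field (20°×10°, letters A–R): lon ⌊326.91522/20⌋ = 16 → Q; lat ⌊86.14357/10⌋ = 8 → I.
Square (2°×1°, digits 0–9): lon ⌊6.91522/2⌋ = 3; lat ⌊6.14357/1⌋ = 6.
Subsquare (5′×2.5′, letters a–x): lon ⌊0.91522/0.0833333⌋ = 10 → k; lat ⌊0.14357/0.0416667⌋ = 3 → d.
Extended square (30″×15″, digits 0–9): lon ⌊0.08188/0.00833333⌋ = 9; lat ⌊0.01857/0.00416667⌋ = 4.

QI36kd94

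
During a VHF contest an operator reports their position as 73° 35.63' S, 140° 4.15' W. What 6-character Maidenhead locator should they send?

BB96xj

Offset from 180°W / 90°S: lon 39.9308°, lat 16.4062°.
Field: 39.9308/20 → 1 → B, 16.4062/10 → 1 → B; chars BB.
Square: 19.9308/2 → 9, 6.4062/1 → 6; chars 96.
Subsquare: 1.9308/0.0833333 → 23 → x, 0.4062/0.0416667 → 9 → j; chars xj.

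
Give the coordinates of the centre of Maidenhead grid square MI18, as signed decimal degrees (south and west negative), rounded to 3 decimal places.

Field M=12, I=8: +12·20° lon, +8·10° lat → SW at lon 60°, lat -10°.
Square 1, 8: +1·2° lon, +8·1° lat → SW at lon 62°, lat -2°.
Cell spans 2° lon × 1° lat. Centre is SW corner plus half of each.
latitude -1.500, longitude 63.000.

-1.500, 63.000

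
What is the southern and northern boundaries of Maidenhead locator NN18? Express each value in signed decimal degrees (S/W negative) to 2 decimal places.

48.00, 49.00

Field N=13, N=13: +13·20° lon, +13·10° lat → SW at lon 80°, lat 40°.
Square 1, 8: +1·2° lon, +8·1° lat → SW at lon 82°, lat 48°.
Cell spans 2° lon × 1° lat.
south 48.00, north 49.00.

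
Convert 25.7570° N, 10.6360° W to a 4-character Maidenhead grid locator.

Offset from 180°W / 90°S: lon 169.36°, lat 115.76°.
Field: lon ⌊169.36/20⌋ = 8 → I; lat ⌊115.76/10⌋ = 11 → L.
Square: lon ⌊9.36/2⌋ = 4; lat ⌊5.76/1⌋ = 5.

IL45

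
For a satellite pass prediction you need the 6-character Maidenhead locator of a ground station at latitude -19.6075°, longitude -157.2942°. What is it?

BH10ij

Add 180° to longitude and 90° to latitude: 22.7058, 70.3925.
Field: 22.7058/20 → 1 → B, 70.3925/10 → 7 → H; chars BH.
Square: 2.7058/2 → 1, 0.3925/1 → 0; chars 10.
Subsquare: 0.7058/0.0833333 → 8 → i, 0.3925/0.0416667 → 9 → j; chars ij.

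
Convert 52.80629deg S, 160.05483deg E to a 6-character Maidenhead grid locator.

RD07ae

Offset from 180°W / 90°S: lon 340.0548°, lat 37.1937°.
Field: 340.0548/20 → 17 → R, 37.1937/10 → 3 → D; chars RD.
Square: 0.0548/2 → 0, 7.1937/1 → 7; chars 07.
Subsquare: 0.0548/0.0833333 → 0 → a, 0.1937/0.0416667 → 4 → e; chars ae.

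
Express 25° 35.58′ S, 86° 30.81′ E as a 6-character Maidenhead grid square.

Offset from 180°W / 90°S: lon 266.5135°, lat 64.4070°.
Field (20°×10°, letters A–R): 266.5135/20 → 13 → N, 64.4070/10 → 6 → G; chars NG.
Square (2°×1°, digits 0–9): 6.5135/2 → 3, 4.4070/1 → 4; chars 34.
Subsquare (5′×2.5′, letters a–x): 0.5135/0.0833333 → 6 → g, 0.4070/0.0416667 → 9 → j; chars gj.

NG34gj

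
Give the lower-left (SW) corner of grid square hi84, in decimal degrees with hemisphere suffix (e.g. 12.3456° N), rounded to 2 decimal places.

6.00° S, 24.00° W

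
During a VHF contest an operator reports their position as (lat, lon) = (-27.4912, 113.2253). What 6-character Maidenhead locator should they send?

OG62om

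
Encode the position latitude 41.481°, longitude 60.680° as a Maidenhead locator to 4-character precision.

MN01

Shift to the Maidenhead origin (180°W, 90°S): lon 240.68, lat 131.48.
Field (20°×10°, letters A–R): lon ⌊240.68/20⌋ = 12 → M; lat ⌊131.48/10⌋ = 13 → N.
Square (2°×1°, digits 0–9): lon ⌊0.68/2⌋ = 0; lat ⌊1.48/1⌋ = 1.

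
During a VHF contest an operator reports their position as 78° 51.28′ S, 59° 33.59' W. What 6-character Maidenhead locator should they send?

GB01fd

Offset from 180°W / 90°S: lon 120.4402°, lat 11.1453°.
Field: lon ⌊120.4402/20⌋ = 6 → G; lat ⌊11.1453/10⌋ = 1 → B.
Square: lon ⌊0.4402/2⌋ = 0; lat ⌊1.1453/1⌋ = 1.
Subsquare: lon ⌊0.4402/0.0833333⌋ = 5 → f; lat ⌊0.1453/0.0416667⌋ = 3 → d.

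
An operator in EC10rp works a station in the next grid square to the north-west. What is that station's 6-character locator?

EC10qq

Longitude subsquare r = 17; −1 → 16 = q.
Latitude subsquare p = 15; +1 → 16 = q.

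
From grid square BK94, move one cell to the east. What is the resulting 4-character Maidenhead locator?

CK04

Longitude square 9; +1 → 10, wraps to 0, carry into field.
Longitude field B = 1; +1 → 2 = C.
The latitude characters are unchanged.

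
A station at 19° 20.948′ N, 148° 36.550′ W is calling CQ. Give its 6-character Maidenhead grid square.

BK59qi

Offset from 180°W / 90°S: lon 31.3908°, lat 109.3491°.
Field: 31.3908/20 → 1 → B, 109.3491/10 → 10 → K; chars BK.
Square: 11.3908/2 → 5, 9.3491/1 → 9; chars 59.
Subsquare: 1.3908/0.0833333 → 16 → q, 0.3491/0.0416667 → 8 → i; chars qi.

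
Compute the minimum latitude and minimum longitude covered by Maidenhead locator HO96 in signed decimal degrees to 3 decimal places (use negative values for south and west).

56.000, -22.000

Field H=7, O=14: +7·20° lon, +14·10° lat → SW at lon -40°, lat 50°.
Square 9, 6: +9·2° lon, +6·1° lat → SW at lon -22°, lat 56°.
latitude 56.000, longitude -22.000.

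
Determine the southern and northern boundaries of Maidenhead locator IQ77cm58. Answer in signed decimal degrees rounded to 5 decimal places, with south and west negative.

77.53333, 77.53750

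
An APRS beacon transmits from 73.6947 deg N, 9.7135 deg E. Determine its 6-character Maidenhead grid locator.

JQ43uq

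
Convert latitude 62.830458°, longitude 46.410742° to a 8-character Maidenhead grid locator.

LP32et99

Shift to the Maidenhead origin (180°W, 90°S): lon 226.41074, lat 152.83046.
Field: 226.41074/20 → 11 → L, 152.83046/10 → 15 → P; chars LP.
Square: 6.41074/2 → 3, 2.83046/1 → 2; chars 32.
Subsquare: 0.41074/0.0833333 → 4 → e, 0.83046/0.0416667 → 19 → t; chars et.
Extended square: 0.07741/0.00833333 → 9, 0.03879/0.00416667 → 9; chars 99.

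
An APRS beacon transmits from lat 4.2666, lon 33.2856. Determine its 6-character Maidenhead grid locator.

Shift to the Maidenhead origin (180°W, 90°S): lon 213.2856, lat 94.2666.
Field: 213.2856/20 → 10 → K, 94.2666/10 → 9 → J; chars KJ.
Square: 13.2856/2 → 6, 4.2666/1 → 4; chars 64.
Subsquare: 1.2856/0.0833333 → 15 → p, 0.2666/0.0416667 → 6 → g; chars pg.

KJ64pg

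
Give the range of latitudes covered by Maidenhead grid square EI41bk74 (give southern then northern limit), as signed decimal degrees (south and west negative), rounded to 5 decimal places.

-8.56667, -8.56250

Field E=4, I=8: +4·20° lon, +8·10° lat → SW at lon -100°, lat -10°.
Square 4, 1: +4·2° lon, +1·1° lat → SW at lon -92°, lat -9°.
Subsquare b=1, k=10: +1·0.0833333° lon, +10·0.0416667° lat → SW at lon -91.9167°, lat -8.58333°.
Extended square 7, 4: +7·0.00833333° lon, +4·0.00416667° lat → SW at lon -91.8583°, lat -8.56667°.
Cell spans 0.00833333° lon × 0.00416667° lat.
south -8.56667, north -8.56250.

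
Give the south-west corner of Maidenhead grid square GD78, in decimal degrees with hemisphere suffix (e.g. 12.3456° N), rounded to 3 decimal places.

Field G=6, D=3: +6·20° lon, +3·10° lat → SW at lon -60°, lat -60°.
Square 7, 8: +7·2° lon, +8·1° lat → SW at lon -46°, lat -52°.
latitude 52.000° S, longitude 46.000° W.

52.000° S, 46.000° W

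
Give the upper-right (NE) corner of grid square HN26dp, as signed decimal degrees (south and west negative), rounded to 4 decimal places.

Field H=7, N=13: +7·20° lon, +13·10° lat → SW at lon -40°, lat 40°.
Square 2, 6: +2·2° lon, +6·1° lat → SW at lon -36°, lat 46°.
Subsquare d=3, p=15: +3·0.0833333° lon, +15·0.0416667° lat → SW at lon -35.75°, lat 46.625°.
Cell spans 0.0833333° lon × 0.0416667° lat. NE corner is SW corner plus one full cell.
latitude 46.6667, longitude -35.6667.

46.6667, -35.6667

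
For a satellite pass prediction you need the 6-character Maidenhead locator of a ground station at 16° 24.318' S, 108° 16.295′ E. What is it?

OH43do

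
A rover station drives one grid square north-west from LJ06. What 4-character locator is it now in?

KJ97

Longitude square 0; −1 → -1, wraps to 9, carry into field.
Longitude field L = 11; −1 → 10 = K.
Latitude square 6; +1 → 7.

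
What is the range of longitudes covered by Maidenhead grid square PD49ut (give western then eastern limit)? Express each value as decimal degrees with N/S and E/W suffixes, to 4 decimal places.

129.6667° E, 129.7500° E

Field P=15, D=3: +15·20° lon, +3·10° lat → SW at lon 120°, lat -60°.
Square 4, 9: +4·2° lon, +9·1° lat → SW at lon 128°, lat -51°.
Subsquare u=20, t=19: +20·0.0833333° lon, +19·0.0416667° lat → SW at lon 129.667°, lat -50.2083°.
Cell spans 0.0833333° lon × 0.0416667° lat.
west 129.6667° E, east 129.7500° E.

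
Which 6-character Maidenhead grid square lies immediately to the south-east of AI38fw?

Longitude subsquare f = 5; +1 → 6 = g.
Latitude subsquare w = 22; −1 → 21 = v.

AI38gv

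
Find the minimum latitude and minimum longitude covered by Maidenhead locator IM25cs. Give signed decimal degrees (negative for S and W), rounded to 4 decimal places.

Field I=8, M=12: +8·20° lon, +12·10° lat → SW at lon -20°, lat 30°.
Square 2, 5: +2·2° lon, +5·1° lat → SW at lon -16°, lat 35°.
Subsquare c=2, s=18: +2·0.0833333° lon, +18·0.0416667° lat → SW at lon -15.8333°, lat 35.75°.
latitude 35.7500, longitude -15.8333.

35.7500, -15.8333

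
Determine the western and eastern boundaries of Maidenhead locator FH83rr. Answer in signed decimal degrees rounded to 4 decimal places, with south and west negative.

-62.5833, -62.5000

Field F=5, H=7: +5·20° lon, +7·10° lat → SW at lon -80°, lat -20°.
Square 8, 3: +8·2° lon, +3·1° lat → SW at lon -64°, lat -17°.
Subsquare r=17, r=17: +17·0.0833333° lon, +17·0.0416667° lat → SW at lon -62.5833°, lat -16.2917°.
Cell spans 0.0833333° lon × 0.0416667° lat.
west -62.5833, east -62.5000.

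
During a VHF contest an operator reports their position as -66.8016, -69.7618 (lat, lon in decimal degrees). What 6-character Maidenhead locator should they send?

FC53ce

Add 180° to longitude and 90° to latitude: 110.2382, 23.1984.
Field: 110.2382/20 → 5 → F, 23.1984/10 → 2 → C; chars FC.
Square: 10.2382/2 → 5, 3.1984/1 → 3; chars 53.
Subsquare: 0.2382/0.0833333 → 2 → c, 0.1984/0.0416667 → 4 → e; chars ce.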